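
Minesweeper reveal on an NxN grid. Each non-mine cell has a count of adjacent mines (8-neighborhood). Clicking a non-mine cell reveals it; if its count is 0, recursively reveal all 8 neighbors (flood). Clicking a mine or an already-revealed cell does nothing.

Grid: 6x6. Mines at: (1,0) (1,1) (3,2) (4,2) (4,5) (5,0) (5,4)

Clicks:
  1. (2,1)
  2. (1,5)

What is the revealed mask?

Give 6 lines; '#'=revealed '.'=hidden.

Answer: ..####
..####
.#####
...###
......
......

Derivation:
Click 1 (2,1) count=3: revealed 1 new [(2,1)] -> total=1
Click 2 (1,5) count=0: revealed 15 new [(0,2) (0,3) (0,4) (0,5) (1,2) (1,3) (1,4) (1,5) (2,2) (2,3) (2,4) (2,5) (3,3) (3,4) (3,5)] -> total=16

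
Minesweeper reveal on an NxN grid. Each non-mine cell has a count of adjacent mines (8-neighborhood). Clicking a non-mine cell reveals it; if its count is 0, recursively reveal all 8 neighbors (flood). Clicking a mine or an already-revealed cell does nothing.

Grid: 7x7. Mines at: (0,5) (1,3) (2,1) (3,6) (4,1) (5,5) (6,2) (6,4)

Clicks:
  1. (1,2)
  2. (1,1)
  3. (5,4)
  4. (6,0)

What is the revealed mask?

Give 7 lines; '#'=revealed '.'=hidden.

Click 1 (1,2) count=2: revealed 1 new [(1,2)] -> total=1
Click 2 (1,1) count=1: revealed 1 new [(1,1)] -> total=2
Click 3 (5,4) count=2: revealed 1 new [(5,4)] -> total=3
Click 4 (6,0) count=0: revealed 4 new [(5,0) (5,1) (6,0) (6,1)] -> total=7

Answer: .......
.##....
.......
.......
.......
##..#..
##.....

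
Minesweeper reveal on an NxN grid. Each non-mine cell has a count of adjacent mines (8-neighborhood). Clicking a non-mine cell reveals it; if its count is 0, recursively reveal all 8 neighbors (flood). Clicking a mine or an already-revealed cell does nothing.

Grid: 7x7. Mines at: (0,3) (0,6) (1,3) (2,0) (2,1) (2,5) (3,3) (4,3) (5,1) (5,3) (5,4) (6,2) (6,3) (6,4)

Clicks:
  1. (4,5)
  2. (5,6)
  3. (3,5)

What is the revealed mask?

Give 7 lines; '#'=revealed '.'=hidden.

Click 1 (4,5) count=1: revealed 1 new [(4,5)] -> total=1
Click 2 (5,6) count=0: revealed 7 new [(3,5) (3,6) (4,6) (5,5) (5,6) (6,5) (6,6)] -> total=8
Click 3 (3,5) count=1: revealed 0 new [(none)] -> total=8

Answer: .......
.......
.......
.....##
.....##
.....##
.....##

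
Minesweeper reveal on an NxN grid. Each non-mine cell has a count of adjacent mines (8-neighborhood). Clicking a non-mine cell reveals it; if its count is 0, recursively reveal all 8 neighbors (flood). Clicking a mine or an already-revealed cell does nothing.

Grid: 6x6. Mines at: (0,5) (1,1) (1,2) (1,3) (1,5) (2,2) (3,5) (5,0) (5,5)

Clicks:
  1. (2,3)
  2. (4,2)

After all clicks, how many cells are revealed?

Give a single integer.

Answer: 13

Derivation:
Click 1 (2,3) count=3: revealed 1 new [(2,3)] -> total=1
Click 2 (4,2) count=0: revealed 12 new [(3,1) (3,2) (3,3) (3,4) (4,1) (4,2) (4,3) (4,4) (5,1) (5,2) (5,3) (5,4)] -> total=13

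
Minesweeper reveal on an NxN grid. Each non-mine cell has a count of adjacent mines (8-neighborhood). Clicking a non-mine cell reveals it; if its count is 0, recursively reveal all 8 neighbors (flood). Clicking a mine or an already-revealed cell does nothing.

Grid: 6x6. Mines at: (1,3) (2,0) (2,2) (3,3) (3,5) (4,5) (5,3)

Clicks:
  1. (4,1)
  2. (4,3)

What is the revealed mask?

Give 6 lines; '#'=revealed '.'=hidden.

Answer: ......
......
......
###...
####..
###...

Derivation:
Click 1 (4,1) count=0: revealed 9 new [(3,0) (3,1) (3,2) (4,0) (4,1) (4,2) (5,0) (5,1) (5,2)] -> total=9
Click 2 (4,3) count=2: revealed 1 new [(4,3)] -> total=10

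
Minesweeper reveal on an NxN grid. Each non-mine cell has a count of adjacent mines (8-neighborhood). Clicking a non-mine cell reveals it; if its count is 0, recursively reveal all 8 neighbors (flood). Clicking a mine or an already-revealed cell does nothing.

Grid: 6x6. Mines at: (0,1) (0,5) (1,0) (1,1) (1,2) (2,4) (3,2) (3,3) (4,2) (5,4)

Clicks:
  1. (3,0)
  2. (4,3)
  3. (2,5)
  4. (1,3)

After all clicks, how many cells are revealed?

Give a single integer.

Answer: 11

Derivation:
Click 1 (3,0) count=0: revealed 8 new [(2,0) (2,1) (3,0) (3,1) (4,0) (4,1) (5,0) (5,1)] -> total=8
Click 2 (4,3) count=4: revealed 1 new [(4,3)] -> total=9
Click 3 (2,5) count=1: revealed 1 new [(2,5)] -> total=10
Click 4 (1,3) count=2: revealed 1 new [(1,3)] -> total=11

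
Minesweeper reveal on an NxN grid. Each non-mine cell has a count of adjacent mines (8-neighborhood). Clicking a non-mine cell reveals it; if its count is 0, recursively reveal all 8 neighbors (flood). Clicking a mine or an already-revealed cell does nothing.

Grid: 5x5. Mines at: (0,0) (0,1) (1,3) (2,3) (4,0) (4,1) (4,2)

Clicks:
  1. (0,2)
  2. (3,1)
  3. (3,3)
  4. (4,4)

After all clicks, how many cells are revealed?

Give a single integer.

Answer: 6

Derivation:
Click 1 (0,2) count=2: revealed 1 new [(0,2)] -> total=1
Click 2 (3,1) count=3: revealed 1 new [(3,1)] -> total=2
Click 3 (3,3) count=2: revealed 1 new [(3,3)] -> total=3
Click 4 (4,4) count=0: revealed 3 new [(3,4) (4,3) (4,4)] -> total=6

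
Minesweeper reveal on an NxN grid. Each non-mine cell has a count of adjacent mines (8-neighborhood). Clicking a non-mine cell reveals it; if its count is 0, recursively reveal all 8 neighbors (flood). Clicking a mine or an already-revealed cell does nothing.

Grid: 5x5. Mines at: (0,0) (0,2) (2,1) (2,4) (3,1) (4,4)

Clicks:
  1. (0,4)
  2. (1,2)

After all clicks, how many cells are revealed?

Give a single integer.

Answer: 5

Derivation:
Click 1 (0,4) count=0: revealed 4 new [(0,3) (0,4) (1,3) (1,4)] -> total=4
Click 2 (1,2) count=2: revealed 1 new [(1,2)] -> total=5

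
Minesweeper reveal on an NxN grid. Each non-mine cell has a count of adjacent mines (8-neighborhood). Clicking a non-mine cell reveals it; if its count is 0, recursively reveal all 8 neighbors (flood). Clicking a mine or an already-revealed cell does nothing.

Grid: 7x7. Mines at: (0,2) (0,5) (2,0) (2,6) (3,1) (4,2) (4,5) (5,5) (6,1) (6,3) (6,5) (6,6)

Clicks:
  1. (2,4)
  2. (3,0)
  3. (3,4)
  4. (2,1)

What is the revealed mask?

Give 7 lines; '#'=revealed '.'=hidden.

Answer: .......
..####.
.#####.
#.####.
.......
.......
.......

Derivation:
Click 1 (2,4) count=0: revealed 12 new [(1,2) (1,3) (1,4) (1,5) (2,2) (2,3) (2,4) (2,5) (3,2) (3,3) (3,4) (3,5)] -> total=12
Click 2 (3,0) count=2: revealed 1 new [(3,0)] -> total=13
Click 3 (3,4) count=1: revealed 0 new [(none)] -> total=13
Click 4 (2,1) count=2: revealed 1 new [(2,1)] -> total=14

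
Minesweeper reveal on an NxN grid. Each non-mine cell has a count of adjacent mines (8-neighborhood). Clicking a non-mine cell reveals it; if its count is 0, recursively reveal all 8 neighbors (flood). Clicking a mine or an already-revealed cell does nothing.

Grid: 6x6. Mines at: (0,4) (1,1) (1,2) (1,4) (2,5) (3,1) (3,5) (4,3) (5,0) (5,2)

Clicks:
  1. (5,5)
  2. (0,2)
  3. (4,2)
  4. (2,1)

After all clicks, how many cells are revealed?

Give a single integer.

Click 1 (5,5) count=0: revealed 4 new [(4,4) (4,5) (5,4) (5,5)] -> total=4
Click 2 (0,2) count=2: revealed 1 new [(0,2)] -> total=5
Click 3 (4,2) count=3: revealed 1 new [(4,2)] -> total=6
Click 4 (2,1) count=3: revealed 1 new [(2,1)] -> total=7

Answer: 7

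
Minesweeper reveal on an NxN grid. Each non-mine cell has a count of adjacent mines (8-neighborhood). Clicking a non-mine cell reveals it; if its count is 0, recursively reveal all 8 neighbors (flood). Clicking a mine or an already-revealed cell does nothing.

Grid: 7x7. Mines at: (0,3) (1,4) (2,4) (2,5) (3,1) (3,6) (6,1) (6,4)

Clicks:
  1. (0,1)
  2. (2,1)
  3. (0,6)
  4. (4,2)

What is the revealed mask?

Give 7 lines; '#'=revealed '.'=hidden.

Click 1 (0,1) count=0: revealed 9 new [(0,0) (0,1) (0,2) (1,0) (1,1) (1,2) (2,0) (2,1) (2,2)] -> total=9
Click 2 (2,1) count=1: revealed 0 new [(none)] -> total=9
Click 3 (0,6) count=0: revealed 4 new [(0,5) (0,6) (1,5) (1,6)] -> total=13
Click 4 (4,2) count=1: revealed 1 new [(4,2)] -> total=14

Answer: ###..##
###..##
###....
.......
..#....
.......
.......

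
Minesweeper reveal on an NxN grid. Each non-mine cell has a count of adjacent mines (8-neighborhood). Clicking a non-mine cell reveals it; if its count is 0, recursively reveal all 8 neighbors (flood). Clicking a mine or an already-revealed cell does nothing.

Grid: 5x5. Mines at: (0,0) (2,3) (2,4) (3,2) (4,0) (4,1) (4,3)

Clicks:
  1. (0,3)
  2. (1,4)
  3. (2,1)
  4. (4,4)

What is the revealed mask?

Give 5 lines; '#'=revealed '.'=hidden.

Answer: .####
.####
.#...
.....
....#

Derivation:
Click 1 (0,3) count=0: revealed 8 new [(0,1) (0,2) (0,3) (0,4) (1,1) (1,2) (1,3) (1,4)] -> total=8
Click 2 (1,4) count=2: revealed 0 new [(none)] -> total=8
Click 3 (2,1) count=1: revealed 1 new [(2,1)] -> total=9
Click 4 (4,4) count=1: revealed 1 new [(4,4)] -> total=10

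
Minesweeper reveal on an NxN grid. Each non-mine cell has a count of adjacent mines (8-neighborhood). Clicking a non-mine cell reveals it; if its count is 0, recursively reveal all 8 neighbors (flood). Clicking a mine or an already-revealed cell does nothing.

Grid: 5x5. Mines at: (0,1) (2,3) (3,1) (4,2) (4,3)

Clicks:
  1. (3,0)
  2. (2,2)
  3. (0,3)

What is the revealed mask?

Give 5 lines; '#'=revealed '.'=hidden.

Click 1 (3,0) count=1: revealed 1 new [(3,0)] -> total=1
Click 2 (2,2) count=2: revealed 1 new [(2,2)] -> total=2
Click 3 (0,3) count=0: revealed 6 new [(0,2) (0,3) (0,4) (1,2) (1,3) (1,4)] -> total=8

Answer: ..###
..###
..#..
#....
.....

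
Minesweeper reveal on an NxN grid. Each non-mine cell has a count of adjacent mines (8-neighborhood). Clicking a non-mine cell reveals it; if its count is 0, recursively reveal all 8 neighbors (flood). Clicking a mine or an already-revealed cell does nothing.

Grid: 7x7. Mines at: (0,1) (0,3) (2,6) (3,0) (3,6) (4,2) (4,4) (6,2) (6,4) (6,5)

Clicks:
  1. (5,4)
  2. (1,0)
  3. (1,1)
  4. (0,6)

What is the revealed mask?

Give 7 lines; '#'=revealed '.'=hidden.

Answer: ....###
##..###
.......
.......
.......
....#..
.......

Derivation:
Click 1 (5,4) count=3: revealed 1 new [(5,4)] -> total=1
Click 2 (1,0) count=1: revealed 1 new [(1,0)] -> total=2
Click 3 (1,1) count=1: revealed 1 new [(1,1)] -> total=3
Click 4 (0,6) count=0: revealed 6 new [(0,4) (0,5) (0,6) (1,4) (1,5) (1,6)] -> total=9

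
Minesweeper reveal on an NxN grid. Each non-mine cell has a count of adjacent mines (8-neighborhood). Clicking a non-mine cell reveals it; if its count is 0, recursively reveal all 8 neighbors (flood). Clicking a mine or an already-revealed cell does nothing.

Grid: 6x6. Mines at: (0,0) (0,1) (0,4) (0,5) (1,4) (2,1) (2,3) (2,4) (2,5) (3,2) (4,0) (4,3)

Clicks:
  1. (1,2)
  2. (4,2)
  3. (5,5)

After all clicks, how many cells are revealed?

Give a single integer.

Answer: 8

Derivation:
Click 1 (1,2) count=3: revealed 1 new [(1,2)] -> total=1
Click 2 (4,2) count=2: revealed 1 new [(4,2)] -> total=2
Click 3 (5,5) count=0: revealed 6 new [(3,4) (3,5) (4,4) (4,5) (5,4) (5,5)] -> total=8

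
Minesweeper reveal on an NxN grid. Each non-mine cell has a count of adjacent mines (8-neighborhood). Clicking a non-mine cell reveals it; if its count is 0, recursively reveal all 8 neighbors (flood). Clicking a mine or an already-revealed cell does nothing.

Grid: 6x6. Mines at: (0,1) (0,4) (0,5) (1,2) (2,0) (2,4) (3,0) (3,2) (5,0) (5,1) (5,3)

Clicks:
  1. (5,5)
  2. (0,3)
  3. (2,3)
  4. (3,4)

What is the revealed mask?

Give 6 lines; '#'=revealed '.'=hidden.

Answer: ...#..
......
...#..
....##
....##
....##

Derivation:
Click 1 (5,5) count=0: revealed 6 new [(3,4) (3,5) (4,4) (4,5) (5,4) (5,5)] -> total=6
Click 2 (0,3) count=2: revealed 1 new [(0,3)] -> total=7
Click 3 (2,3) count=3: revealed 1 new [(2,3)] -> total=8
Click 4 (3,4) count=1: revealed 0 new [(none)] -> total=8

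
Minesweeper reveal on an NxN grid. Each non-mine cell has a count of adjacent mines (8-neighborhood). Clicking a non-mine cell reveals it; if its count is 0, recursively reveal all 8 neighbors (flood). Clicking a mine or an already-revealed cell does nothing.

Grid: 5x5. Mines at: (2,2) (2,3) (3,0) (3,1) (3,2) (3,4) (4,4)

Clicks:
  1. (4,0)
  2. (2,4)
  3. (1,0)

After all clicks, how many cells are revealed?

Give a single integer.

Answer: 14

Derivation:
Click 1 (4,0) count=2: revealed 1 new [(4,0)] -> total=1
Click 2 (2,4) count=2: revealed 1 new [(2,4)] -> total=2
Click 3 (1,0) count=0: revealed 12 new [(0,0) (0,1) (0,2) (0,3) (0,4) (1,0) (1,1) (1,2) (1,3) (1,4) (2,0) (2,1)] -> total=14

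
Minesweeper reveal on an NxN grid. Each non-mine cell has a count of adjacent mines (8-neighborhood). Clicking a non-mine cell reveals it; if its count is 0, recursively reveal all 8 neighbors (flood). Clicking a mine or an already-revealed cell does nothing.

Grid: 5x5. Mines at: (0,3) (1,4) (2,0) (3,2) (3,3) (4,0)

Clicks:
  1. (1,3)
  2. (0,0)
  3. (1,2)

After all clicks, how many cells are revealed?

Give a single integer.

Answer: 7

Derivation:
Click 1 (1,3) count=2: revealed 1 new [(1,3)] -> total=1
Click 2 (0,0) count=0: revealed 6 new [(0,0) (0,1) (0,2) (1,0) (1,1) (1,2)] -> total=7
Click 3 (1,2) count=1: revealed 0 new [(none)] -> total=7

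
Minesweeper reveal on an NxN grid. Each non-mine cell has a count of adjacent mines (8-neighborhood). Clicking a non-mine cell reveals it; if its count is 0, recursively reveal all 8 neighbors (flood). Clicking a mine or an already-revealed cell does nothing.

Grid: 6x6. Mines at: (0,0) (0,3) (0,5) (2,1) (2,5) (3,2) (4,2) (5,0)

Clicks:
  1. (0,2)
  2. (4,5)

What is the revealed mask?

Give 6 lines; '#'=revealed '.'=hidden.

Click 1 (0,2) count=1: revealed 1 new [(0,2)] -> total=1
Click 2 (4,5) count=0: revealed 9 new [(3,3) (3,4) (3,5) (4,3) (4,4) (4,5) (5,3) (5,4) (5,5)] -> total=10

Answer: ..#...
......
......
...###
...###
...###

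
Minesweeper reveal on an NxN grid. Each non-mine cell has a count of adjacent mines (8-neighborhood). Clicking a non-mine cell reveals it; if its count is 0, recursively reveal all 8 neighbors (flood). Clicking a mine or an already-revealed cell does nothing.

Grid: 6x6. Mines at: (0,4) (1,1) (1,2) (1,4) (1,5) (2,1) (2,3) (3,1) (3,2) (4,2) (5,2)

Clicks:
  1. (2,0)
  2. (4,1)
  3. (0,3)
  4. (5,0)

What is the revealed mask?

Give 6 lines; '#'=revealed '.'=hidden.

Answer: ...#..
......
#.....
......
##....
##....

Derivation:
Click 1 (2,0) count=3: revealed 1 new [(2,0)] -> total=1
Click 2 (4,1) count=4: revealed 1 new [(4,1)] -> total=2
Click 3 (0,3) count=3: revealed 1 new [(0,3)] -> total=3
Click 4 (5,0) count=0: revealed 3 new [(4,0) (5,0) (5,1)] -> total=6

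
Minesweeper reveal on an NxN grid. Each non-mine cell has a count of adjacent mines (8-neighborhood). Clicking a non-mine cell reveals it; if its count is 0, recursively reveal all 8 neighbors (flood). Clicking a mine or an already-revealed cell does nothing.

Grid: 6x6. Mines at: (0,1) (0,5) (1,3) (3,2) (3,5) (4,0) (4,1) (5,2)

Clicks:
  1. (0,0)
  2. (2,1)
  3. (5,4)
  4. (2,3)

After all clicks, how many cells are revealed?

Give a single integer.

Answer: 9

Derivation:
Click 1 (0,0) count=1: revealed 1 new [(0,0)] -> total=1
Click 2 (2,1) count=1: revealed 1 new [(2,1)] -> total=2
Click 3 (5,4) count=0: revealed 6 new [(4,3) (4,4) (4,5) (5,3) (5,4) (5,5)] -> total=8
Click 4 (2,3) count=2: revealed 1 new [(2,3)] -> total=9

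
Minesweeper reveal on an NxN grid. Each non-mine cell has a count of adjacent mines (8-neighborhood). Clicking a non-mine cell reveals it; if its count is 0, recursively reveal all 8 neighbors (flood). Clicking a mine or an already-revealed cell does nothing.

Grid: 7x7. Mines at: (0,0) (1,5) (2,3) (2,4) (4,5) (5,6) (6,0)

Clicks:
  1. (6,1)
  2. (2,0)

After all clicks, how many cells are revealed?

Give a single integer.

Click 1 (6,1) count=1: revealed 1 new [(6,1)] -> total=1
Click 2 (2,0) count=0: revealed 26 new [(1,0) (1,1) (1,2) (2,0) (2,1) (2,2) (3,0) (3,1) (3,2) (3,3) (3,4) (4,0) (4,1) (4,2) (4,3) (4,4) (5,0) (5,1) (5,2) (5,3) (5,4) (5,5) (6,2) (6,3) (6,4) (6,5)] -> total=27

Answer: 27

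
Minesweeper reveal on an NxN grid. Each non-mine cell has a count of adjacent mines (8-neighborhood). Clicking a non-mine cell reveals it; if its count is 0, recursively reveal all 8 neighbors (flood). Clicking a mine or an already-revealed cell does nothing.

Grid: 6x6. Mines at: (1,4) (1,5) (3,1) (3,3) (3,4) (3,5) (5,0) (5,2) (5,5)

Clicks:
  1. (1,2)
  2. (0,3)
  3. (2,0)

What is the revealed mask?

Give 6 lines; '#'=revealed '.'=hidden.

Answer: ####..
####..
####..
......
......
......

Derivation:
Click 1 (1,2) count=0: revealed 12 new [(0,0) (0,1) (0,2) (0,3) (1,0) (1,1) (1,2) (1,3) (2,0) (2,1) (2,2) (2,3)] -> total=12
Click 2 (0,3) count=1: revealed 0 new [(none)] -> total=12
Click 3 (2,0) count=1: revealed 0 new [(none)] -> total=12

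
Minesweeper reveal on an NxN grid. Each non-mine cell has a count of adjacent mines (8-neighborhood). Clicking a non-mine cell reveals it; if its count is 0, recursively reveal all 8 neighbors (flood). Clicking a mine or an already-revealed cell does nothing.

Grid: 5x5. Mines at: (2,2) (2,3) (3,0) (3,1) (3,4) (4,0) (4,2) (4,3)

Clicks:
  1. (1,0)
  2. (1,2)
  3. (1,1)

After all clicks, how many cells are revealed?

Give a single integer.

Click 1 (1,0) count=0: revealed 12 new [(0,0) (0,1) (0,2) (0,3) (0,4) (1,0) (1,1) (1,2) (1,3) (1,4) (2,0) (2,1)] -> total=12
Click 2 (1,2) count=2: revealed 0 new [(none)] -> total=12
Click 3 (1,1) count=1: revealed 0 new [(none)] -> total=12

Answer: 12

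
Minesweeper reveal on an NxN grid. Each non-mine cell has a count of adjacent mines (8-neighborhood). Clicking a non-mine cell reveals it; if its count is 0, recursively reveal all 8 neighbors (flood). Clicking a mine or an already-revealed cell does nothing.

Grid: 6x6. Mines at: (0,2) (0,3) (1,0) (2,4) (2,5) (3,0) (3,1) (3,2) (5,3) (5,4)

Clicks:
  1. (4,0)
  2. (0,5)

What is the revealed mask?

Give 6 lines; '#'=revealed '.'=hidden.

Click 1 (4,0) count=2: revealed 1 new [(4,0)] -> total=1
Click 2 (0,5) count=0: revealed 4 new [(0,4) (0,5) (1,4) (1,5)] -> total=5

Answer: ....##
....##
......
......
#.....
......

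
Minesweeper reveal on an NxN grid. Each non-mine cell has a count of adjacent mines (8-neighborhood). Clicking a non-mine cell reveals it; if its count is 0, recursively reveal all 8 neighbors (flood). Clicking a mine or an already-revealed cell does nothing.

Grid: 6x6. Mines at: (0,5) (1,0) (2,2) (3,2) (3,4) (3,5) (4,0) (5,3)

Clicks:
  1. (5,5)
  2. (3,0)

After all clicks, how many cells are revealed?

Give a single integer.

Answer: 5

Derivation:
Click 1 (5,5) count=0: revealed 4 new [(4,4) (4,5) (5,4) (5,5)] -> total=4
Click 2 (3,0) count=1: revealed 1 new [(3,0)] -> total=5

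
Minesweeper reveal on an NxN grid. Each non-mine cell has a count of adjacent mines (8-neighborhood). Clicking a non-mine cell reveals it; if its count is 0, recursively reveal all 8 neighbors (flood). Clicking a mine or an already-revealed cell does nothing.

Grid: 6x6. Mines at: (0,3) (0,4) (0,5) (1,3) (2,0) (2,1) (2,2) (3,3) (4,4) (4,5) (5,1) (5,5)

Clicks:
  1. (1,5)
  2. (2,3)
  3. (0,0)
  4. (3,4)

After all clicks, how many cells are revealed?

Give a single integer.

Click 1 (1,5) count=2: revealed 1 new [(1,5)] -> total=1
Click 2 (2,3) count=3: revealed 1 new [(2,3)] -> total=2
Click 3 (0,0) count=0: revealed 6 new [(0,0) (0,1) (0,2) (1,0) (1,1) (1,2)] -> total=8
Click 4 (3,4) count=3: revealed 1 new [(3,4)] -> total=9

Answer: 9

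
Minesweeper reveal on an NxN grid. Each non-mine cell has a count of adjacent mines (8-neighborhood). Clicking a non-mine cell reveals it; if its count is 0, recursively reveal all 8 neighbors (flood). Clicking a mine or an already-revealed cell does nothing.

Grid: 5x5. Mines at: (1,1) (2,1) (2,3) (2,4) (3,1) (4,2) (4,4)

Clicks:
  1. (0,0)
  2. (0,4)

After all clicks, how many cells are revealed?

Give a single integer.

Answer: 7

Derivation:
Click 1 (0,0) count=1: revealed 1 new [(0,0)] -> total=1
Click 2 (0,4) count=0: revealed 6 new [(0,2) (0,3) (0,4) (1,2) (1,3) (1,4)] -> total=7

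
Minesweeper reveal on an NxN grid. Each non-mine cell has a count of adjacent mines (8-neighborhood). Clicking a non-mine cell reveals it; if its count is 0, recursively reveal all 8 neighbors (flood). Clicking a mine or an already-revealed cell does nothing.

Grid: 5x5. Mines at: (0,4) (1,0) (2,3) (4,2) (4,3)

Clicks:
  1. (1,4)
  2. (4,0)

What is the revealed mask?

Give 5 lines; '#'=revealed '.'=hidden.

Click 1 (1,4) count=2: revealed 1 new [(1,4)] -> total=1
Click 2 (4,0) count=0: revealed 6 new [(2,0) (2,1) (3,0) (3,1) (4,0) (4,1)] -> total=7

Answer: .....
....#
##...
##...
##...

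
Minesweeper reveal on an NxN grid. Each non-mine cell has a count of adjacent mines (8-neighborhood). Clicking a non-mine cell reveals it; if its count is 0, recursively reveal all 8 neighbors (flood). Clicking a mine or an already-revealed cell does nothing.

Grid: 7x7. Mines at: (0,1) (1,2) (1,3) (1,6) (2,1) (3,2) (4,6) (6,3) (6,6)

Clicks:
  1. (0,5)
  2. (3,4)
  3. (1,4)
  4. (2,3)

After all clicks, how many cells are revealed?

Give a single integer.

Click 1 (0,5) count=1: revealed 1 new [(0,5)] -> total=1
Click 2 (3,4) count=0: revealed 12 new [(2,3) (2,4) (2,5) (3,3) (3,4) (3,5) (4,3) (4,4) (4,5) (5,3) (5,4) (5,5)] -> total=13
Click 3 (1,4) count=1: revealed 1 new [(1,4)] -> total=14
Click 4 (2,3) count=3: revealed 0 new [(none)] -> total=14

Answer: 14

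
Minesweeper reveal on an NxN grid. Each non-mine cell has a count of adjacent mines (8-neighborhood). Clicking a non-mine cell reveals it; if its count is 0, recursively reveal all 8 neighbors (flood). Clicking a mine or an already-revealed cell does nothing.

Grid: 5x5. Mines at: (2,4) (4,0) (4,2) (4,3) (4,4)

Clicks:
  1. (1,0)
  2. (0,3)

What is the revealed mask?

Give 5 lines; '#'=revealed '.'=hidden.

Click 1 (1,0) count=0: revealed 18 new [(0,0) (0,1) (0,2) (0,3) (0,4) (1,0) (1,1) (1,2) (1,3) (1,4) (2,0) (2,1) (2,2) (2,3) (3,0) (3,1) (3,2) (3,3)] -> total=18
Click 2 (0,3) count=0: revealed 0 new [(none)] -> total=18

Answer: #####
#####
####.
####.
.....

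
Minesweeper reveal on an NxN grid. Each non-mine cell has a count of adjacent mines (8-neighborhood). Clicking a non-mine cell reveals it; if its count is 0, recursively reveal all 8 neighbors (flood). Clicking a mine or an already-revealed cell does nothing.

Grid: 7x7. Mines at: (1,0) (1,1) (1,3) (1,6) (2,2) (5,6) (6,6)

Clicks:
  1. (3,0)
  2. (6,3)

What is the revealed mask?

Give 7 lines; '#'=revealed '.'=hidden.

Click 1 (3,0) count=0: revealed 32 new [(2,0) (2,1) (2,3) (2,4) (2,5) (2,6) (3,0) (3,1) (3,2) (3,3) (3,4) (3,5) (3,6) (4,0) (4,1) (4,2) (4,3) (4,4) (4,5) (4,6) (5,0) (5,1) (5,2) (5,3) (5,4) (5,5) (6,0) (6,1) (6,2) (6,3) (6,4) (6,5)] -> total=32
Click 2 (6,3) count=0: revealed 0 new [(none)] -> total=32

Answer: .......
.......
##.####
#######
#######
######.
######.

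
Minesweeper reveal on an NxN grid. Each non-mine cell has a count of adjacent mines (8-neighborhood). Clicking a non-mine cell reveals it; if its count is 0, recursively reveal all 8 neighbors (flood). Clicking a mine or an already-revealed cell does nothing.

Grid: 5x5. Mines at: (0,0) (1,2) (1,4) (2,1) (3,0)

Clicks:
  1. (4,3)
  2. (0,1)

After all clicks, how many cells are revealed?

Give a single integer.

Answer: 12

Derivation:
Click 1 (4,3) count=0: revealed 11 new [(2,2) (2,3) (2,4) (3,1) (3,2) (3,3) (3,4) (4,1) (4,2) (4,3) (4,4)] -> total=11
Click 2 (0,1) count=2: revealed 1 new [(0,1)] -> total=12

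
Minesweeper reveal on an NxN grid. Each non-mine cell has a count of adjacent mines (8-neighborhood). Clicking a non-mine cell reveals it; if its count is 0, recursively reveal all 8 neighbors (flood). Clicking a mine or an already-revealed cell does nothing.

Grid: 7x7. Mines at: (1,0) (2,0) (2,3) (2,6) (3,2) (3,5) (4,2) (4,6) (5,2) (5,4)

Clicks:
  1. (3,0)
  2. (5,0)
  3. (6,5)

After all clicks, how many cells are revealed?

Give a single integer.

Answer: 9

Derivation:
Click 1 (3,0) count=1: revealed 1 new [(3,0)] -> total=1
Click 2 (5,0) count=0: revealed 7 new [(3,1) (4,0) (4,1) (5,0) (5,1) (6,0) (6,1)] -> total=8
Click 3 (6,5) count=1: revealed 1 new [(6,5)] -> total=9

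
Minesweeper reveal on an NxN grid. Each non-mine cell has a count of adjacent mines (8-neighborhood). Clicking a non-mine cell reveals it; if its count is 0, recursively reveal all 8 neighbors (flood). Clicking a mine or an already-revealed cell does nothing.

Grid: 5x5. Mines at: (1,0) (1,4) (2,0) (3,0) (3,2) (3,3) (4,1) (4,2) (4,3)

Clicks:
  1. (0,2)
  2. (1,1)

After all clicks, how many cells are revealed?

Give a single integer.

Click 1 (0,2) count=0: revealed 9 new [(0,1) (0,2) (0,3) (1,1) (1,2) (1,3) (2,1) (2,2) (2,3)] -> total=9
Click 2 (1,1) count=2: revealed 0 new [(none)] -> total=9

Answer: 9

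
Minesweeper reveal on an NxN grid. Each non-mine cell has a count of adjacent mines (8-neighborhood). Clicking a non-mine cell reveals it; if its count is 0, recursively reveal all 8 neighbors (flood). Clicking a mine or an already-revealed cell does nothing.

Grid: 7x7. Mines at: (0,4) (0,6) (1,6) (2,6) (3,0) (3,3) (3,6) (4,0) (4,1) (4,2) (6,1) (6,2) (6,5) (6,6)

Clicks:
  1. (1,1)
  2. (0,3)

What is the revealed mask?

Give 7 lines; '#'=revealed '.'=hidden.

Click 1 (1,1) count=0: revealed 12 new [(0,0) (0,1) (0,2) (0,3) (1,0) (1,1) (1,2) (1,3) (2,0) (2,1) (2,2) (2,3)] -> total=12
Click 2 (0,3) count=1: revealed 0 new [(none)] -> total=12

Answer: ####...
####...
####...
.......
.......
.......
.......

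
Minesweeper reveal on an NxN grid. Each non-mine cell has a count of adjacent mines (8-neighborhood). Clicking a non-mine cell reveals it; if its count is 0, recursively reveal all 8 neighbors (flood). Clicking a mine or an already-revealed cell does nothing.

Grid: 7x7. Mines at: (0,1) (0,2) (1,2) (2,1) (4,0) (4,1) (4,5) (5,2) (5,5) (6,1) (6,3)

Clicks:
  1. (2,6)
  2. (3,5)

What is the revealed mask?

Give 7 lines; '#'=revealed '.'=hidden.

Answer: ...####
...####
..#####
..#####
..###..
.......
.......

Derivation:
Click 1 (2,6) count=0: revealed 21 new [(0,3) (0,4) (0,5) (0,6) (1,3) (1,4) (1,5) (1,6) (2,2) (2,3) (2,4) (2,5) (2,6) (3,2) (3,3) (3,4) (3,5) (3,6) (4,2) (4,3) (4,4)] -> total=21
Click 2 (3,5) count=1: revealed 0 new [(none)] -> total=21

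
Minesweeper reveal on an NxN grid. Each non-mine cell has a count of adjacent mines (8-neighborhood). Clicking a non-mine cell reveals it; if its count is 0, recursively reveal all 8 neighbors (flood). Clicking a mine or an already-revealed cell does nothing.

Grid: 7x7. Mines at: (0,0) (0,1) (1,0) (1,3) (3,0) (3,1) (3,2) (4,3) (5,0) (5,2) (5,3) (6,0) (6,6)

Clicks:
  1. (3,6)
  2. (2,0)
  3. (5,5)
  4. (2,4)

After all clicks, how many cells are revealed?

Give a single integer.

Answer: 19

Derivation:
Click 1 (3,6) count=0: revealed 18 new [(0,4) (0,5) (0,6) (1,4) (1,5) (1,6) (2,4) (2,5) (2,6) (3,4) (3,5) (3,6) (4,4) (4,5) (4,6) (5,4) (5,5) (5,6)] -> total=18
Click 2 (2,0) count=3: revealed 1 new [(2,0)] -> total=19
Click 3 (5,5) count=1: revealed 0 new [(none)] -> total=19
Click 4 (2,4) count=1: revealed 0 new [(none)] -> total=19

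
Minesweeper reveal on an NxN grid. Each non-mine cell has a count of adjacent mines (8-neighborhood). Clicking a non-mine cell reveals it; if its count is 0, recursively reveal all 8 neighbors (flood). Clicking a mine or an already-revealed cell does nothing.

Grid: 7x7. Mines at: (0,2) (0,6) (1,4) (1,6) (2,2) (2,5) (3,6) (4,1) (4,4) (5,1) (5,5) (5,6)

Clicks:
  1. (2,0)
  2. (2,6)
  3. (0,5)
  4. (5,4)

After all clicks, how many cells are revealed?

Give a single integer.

Answer: 11

Derivation:
Click 1 (2,0) count=0: revealed 8 new [(0,0) (0,1) (1,0) (1,1) (2,0) (2,1) (3,0) (3,1)] -> total=8
Click 2 (2,6) count=3: revealed 1 new [(2,6)] -> total=9
Click 3 (0,5) count=3: revealed 1 new [(0,5)] -> total=10
Click 4 (5,4) count=2: revealed 1 new [(5,4)] -> total=11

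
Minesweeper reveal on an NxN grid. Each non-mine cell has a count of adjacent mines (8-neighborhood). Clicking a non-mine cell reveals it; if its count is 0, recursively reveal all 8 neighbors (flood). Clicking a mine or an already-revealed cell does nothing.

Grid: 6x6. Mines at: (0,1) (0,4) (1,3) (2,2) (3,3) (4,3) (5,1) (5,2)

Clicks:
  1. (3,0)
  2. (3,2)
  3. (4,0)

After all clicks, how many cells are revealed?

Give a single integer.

Answer: 9

Derivation:
Click 1 (3,0) count=0: revealed 8 new [(1,0) (1,1) (2,0) (2,1) (3,0) (3,1) (4,0) (4,1)] -> total=8
Click 2 (3,2) count=3: revealed 1 new [(3,2)] -> total=9
Click 3 (4,0) count=1: revealed 0 new [(none)] -> total=9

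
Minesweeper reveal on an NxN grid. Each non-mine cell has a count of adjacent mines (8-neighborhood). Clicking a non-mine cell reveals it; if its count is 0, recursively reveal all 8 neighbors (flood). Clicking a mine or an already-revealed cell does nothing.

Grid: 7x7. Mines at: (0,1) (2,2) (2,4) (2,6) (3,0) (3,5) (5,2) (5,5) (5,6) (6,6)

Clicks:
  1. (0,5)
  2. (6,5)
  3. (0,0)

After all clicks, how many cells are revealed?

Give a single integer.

Answer: 12

Derivation:
Click 1 (0,5) count=0: revealed 10 new [(0,2) (0,3) (0,4) (0,5) (0,6) (1,2) (1,3) (1,4) (1,5) (1,6)] -> total=10
Click 2 (6,5) count=3: revealed 1 new [(6,5)] -> total=11
Click 3 (0,0) count=1: revealed 1 new [(0,0)] -> total=12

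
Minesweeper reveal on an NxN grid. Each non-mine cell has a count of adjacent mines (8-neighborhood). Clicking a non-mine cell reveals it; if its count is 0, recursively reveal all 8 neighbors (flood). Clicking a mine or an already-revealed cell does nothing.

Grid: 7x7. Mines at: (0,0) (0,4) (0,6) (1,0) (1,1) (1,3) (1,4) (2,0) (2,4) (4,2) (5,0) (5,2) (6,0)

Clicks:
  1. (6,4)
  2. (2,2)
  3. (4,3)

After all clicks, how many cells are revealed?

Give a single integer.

Click 1 (6,4) count=0: revealed 20 new [(1,5) (1,6) (2,5) (2,6) (3,3) (3,4) (3,5) (3,6) (4,3) (4,4) (4,5) (4,6) (5,3) (5,4) (5,5) (5,6) (6,3) (6,4) (6,5) (6,6)] -> total=20
Click 2 (2,2) count=2: revealed 1 new [(2,2)] -> total=21
Click 3 (4,3) count=2: revealed 0 new [(none)] -> total=21

Answer: 21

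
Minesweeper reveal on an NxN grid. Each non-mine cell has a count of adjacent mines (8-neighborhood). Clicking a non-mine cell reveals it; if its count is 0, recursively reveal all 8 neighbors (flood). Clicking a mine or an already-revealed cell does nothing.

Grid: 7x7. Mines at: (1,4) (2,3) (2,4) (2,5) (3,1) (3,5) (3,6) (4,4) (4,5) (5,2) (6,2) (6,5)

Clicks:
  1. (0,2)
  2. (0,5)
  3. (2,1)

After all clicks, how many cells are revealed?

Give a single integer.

Click 1 (0,2) count=0: revealed 11 new [(0,0) (0,1) (0,2) (0,3) (1,0) (1,1) (1,2) (1,3) (2,0) (2,1) (2,2)] -> total=11
Click 2 (0,5) count=1: revealed 1 new [(0,5)] -> total=12
Click 3 (2,1) count=1: revealed 0 new [(none)] -> total=12

Answer: 12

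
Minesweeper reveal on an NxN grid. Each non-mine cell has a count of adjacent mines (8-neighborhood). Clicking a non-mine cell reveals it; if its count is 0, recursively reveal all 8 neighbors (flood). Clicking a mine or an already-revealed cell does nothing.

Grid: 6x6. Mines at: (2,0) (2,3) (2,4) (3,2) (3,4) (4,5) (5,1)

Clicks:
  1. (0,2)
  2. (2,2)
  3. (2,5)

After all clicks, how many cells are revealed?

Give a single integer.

Answer: 14

Derivation:
Click 1 (0,2) count=0: revealed 12 new [(0,0) (0,1) (0,2) (0,3) (0,4) (0,5) (1,0) (1,1) (1,2) (1,3) (1,4) (1,5)] -> total=12
Click 2 (2,2) count=2: revealed 1 new [(2,2)] -> total=13
Click 3 (2,5) count=2: revealed 1 new [(2,5)] -> total=14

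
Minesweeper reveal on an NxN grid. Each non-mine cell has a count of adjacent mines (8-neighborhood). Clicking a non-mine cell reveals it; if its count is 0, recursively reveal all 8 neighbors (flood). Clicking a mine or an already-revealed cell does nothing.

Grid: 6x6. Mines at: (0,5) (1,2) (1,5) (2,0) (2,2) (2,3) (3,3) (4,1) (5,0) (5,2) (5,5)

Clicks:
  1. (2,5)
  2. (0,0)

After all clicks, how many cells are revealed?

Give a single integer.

Click 1 (2,5) count=1: revealed 1 new [(2,5)] -> total=1
Click 2 (0,0) count=0: revealed 4 new [(0,0) (0,1) (1,0) (1,1)] -> total=5

Answer: 5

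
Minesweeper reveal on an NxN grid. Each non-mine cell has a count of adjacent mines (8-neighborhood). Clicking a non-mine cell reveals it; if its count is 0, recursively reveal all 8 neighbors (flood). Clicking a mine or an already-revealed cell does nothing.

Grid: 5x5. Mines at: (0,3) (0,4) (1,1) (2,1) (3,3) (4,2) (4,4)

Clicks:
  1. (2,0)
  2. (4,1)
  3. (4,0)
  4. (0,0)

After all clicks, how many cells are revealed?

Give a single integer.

Answer: 6

Derivation:
Click 1 (2,0) count=2: revealed 1 new [(2,0)] -> total=1
Click 2 (4,1) count=1: revealed 1 new [(4,1)] -> total=2
Click 3 (4,0) count=0: revealed 3 new [(3,0) (3,1) (4,0)] -> total=5
Click 4 (0,0) count=1: revealed 1 new [(0,0)] -> total=6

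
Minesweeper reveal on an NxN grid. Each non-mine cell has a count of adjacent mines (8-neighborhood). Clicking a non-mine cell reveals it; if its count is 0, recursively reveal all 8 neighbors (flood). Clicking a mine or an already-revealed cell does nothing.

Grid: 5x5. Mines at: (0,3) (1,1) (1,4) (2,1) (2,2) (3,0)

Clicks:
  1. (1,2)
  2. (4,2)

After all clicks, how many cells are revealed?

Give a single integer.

Click 1 (1,2) count=4: revealed 1 new [(1,2)] -> total=1
Click 2 (4,2) count=0: revealed 10 new [(2,3) (2,4) (3,1) (3,2) (3,3) (3,4) (4,1) (4,2) (4,3) (4,4)] -> total=11

Answer: 11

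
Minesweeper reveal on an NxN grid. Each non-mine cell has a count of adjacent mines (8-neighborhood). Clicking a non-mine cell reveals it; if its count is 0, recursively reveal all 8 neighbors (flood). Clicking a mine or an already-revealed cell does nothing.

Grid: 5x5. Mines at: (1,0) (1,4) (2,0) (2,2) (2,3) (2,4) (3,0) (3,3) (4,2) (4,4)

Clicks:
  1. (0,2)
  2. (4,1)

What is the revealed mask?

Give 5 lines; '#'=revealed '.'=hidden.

Answer: .###.
.###.
.....
.....
.#...

Derivation:
Click 1 (0,2) count=0: revealed 6 new [(0,1) (0,2) (0,3) (1,1) (1,2) (1,3)] -> total=6
Click 2 (4,1) count=2: revealed 1 new [(4,1)] -> total=7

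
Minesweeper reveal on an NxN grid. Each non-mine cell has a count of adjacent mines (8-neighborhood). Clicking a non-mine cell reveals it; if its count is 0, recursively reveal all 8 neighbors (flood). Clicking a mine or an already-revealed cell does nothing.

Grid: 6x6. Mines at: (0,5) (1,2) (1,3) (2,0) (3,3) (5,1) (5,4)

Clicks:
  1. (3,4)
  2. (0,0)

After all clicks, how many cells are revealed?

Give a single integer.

Click 1 (3,4) count=1: revealed 1 new [(3,4)] -> total=1
Click 2 (0,0) count=0: revealed 4 new [(0,0) (0,1) (1,0) (1,1)] -> total=5

Answer: 5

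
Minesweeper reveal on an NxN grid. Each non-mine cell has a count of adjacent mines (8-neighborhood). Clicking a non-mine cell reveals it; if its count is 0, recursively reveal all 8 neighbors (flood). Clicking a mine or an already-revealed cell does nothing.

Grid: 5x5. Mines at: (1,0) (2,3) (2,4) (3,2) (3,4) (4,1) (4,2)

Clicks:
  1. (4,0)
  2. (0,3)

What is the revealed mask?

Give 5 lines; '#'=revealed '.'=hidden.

Click 1 (4,0) count=1: revealed 1 new [(4,0)] -> total=1
Click 2 (0,3) count=0: revealed 8 new [(0,1) (0,2) (0,3) (0,4) (1,1) (1,2) (1,3) (1,4)] -> total=9

Answer: .####
.####
.....
.....
#....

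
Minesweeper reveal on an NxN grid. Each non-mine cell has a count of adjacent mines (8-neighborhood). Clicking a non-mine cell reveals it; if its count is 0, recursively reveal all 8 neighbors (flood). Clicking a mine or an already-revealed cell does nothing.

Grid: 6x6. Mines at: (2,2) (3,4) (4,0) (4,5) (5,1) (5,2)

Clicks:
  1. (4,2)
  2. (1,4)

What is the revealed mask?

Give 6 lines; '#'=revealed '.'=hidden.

Click 1 (4,2) count=2: revealed 1 new [(4,2)] -> total=1
Click 2 (1,4) count=0: revealed 19 new [(0,0) (0,1) (0,2) (0,3) (0,4) (0,5) (1,0) (1,1) (1,2) (1,3) (1,4) (1,5) (2,0) (2,1) (2,3) (2,4) (2,5) (3,0) (3,1)] -> total=20

Answer: ######
######
##.###
##....
..#...
......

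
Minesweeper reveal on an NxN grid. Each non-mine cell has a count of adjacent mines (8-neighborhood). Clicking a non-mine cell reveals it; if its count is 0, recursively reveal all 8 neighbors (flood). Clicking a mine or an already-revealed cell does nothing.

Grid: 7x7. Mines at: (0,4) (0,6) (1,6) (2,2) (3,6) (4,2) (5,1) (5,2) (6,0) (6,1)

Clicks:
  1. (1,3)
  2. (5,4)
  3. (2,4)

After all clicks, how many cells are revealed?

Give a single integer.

Click 1 (1,3) count=2: revealed 1 new [(1,3)] -> total=1
Click 2 (5,4) count=0: revealed 20 new [(1,4) (1,5) (2,3) (2,4) (2,5) (3,3) (3,4) (3,5) (4,3) (4,4) (4,5) (4,6) (5,3) (5,4) (5,5) (5,6) (6,3) (6,4) (6,5) (6,6)] -> total=21
Click 3 (2,4) count=0: revealed 0 new [(none)] -> total=21

Answer: 21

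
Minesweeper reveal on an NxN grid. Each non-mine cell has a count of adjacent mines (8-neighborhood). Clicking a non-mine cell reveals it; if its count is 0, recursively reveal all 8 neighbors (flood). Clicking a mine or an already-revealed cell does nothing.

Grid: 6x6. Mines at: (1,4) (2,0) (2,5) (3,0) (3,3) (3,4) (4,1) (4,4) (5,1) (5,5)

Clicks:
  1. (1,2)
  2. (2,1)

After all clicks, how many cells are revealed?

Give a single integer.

Click 1 (1,2) count=0: revealed 11 new [(0,0) (0,1) (0,2) (0,3) (1,0) (1,1) (1,2) (1,3) (2,1) (2,2) (2,3)] -> total=11
Click 2 (2,1) count=2: revealed 0 new [(none)] -> total=11

Answer: 11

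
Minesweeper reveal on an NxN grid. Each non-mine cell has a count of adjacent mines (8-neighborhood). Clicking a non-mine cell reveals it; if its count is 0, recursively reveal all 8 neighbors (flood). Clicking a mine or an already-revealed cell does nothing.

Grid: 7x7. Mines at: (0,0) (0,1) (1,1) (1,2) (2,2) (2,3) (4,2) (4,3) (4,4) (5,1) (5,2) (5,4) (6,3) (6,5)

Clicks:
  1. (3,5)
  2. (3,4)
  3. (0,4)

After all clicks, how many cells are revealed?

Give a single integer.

Click 1 (3,5) count=1: revealed 1 new [(3,5)] -> total=1
Click 2 (3,4) count=3: revealed 1 new [(3,4)] -> total=2
Click 3 (0,4) count=0: revealed 16 new [(0,3) (0,4) (0,5) (0,6) (1,3) (1,4) (1,5) (1,6) (2,4) (2,5) (2,6) (3,6) (4,5) (4,6) (5,5) (5,6)] -> total=18

Answer: 18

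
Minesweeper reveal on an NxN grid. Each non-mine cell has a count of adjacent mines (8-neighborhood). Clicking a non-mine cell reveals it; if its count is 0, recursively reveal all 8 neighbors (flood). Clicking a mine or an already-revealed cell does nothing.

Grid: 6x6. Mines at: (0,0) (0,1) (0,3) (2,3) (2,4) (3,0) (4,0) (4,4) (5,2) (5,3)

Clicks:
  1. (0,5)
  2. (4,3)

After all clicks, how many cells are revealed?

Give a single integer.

Answer: 5

Derivation:
Click 1 (0,5) count=0: revealed 4 new [(0,4) (0,5) (1,4) (1,5)] -> total=4
Click 2 (4,3) count=3: revealed 1 new [(4,3)] -> total=5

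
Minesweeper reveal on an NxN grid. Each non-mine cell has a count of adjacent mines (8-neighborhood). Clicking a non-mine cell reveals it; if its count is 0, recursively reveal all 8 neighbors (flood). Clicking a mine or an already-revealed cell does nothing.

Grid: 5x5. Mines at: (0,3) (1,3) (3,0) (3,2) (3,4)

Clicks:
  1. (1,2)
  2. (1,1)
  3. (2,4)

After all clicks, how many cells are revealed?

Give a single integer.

Click 1 (1,2) count=2: revealed 1 new [(1,2)] -> total=1
Click 2 (1,1) count=0: revealed 8 new [(0,0) (0,1) (0,2) (1,0) (1,1) (2,0) (2,1) (2,2)] -> total=9
Click 3 (2,4) count=2: revealed 1 new [(2,4)] -> total=10

Answer: 10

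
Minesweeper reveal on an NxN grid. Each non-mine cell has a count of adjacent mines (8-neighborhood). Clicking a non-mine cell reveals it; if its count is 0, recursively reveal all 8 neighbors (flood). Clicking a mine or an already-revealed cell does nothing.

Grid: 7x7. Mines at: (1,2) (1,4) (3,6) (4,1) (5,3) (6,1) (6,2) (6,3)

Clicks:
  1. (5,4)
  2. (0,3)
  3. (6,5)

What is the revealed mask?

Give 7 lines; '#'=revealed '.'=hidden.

Answer: ...#...
.......
.......
.......
....###
....###
....###

Derivation:
Click 1 (5,4) count=2: revealed 1 new [(5,4)] -> total=1
Click 2 (0,3) count=2: revealed 1 new [(0,3)] -> total=2
Click 3 (6,5) count=0: revealed 8 new [(4,4) (4,5) (4,6) (5,5) (5,6) (6,4) (6,5) (6,6)] -> total=10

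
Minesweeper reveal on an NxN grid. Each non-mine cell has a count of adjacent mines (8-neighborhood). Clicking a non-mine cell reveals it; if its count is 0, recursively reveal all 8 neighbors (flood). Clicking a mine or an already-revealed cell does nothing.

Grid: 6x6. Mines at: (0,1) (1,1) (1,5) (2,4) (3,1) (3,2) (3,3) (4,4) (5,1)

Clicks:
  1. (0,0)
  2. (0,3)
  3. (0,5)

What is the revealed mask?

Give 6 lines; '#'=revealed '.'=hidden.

Answer: #.####
..###.
......
......
......
......

Derivation:
Click 1 (0,0) count=2: revealed 1 new [(0,0)] -> total=1
Click 2 (0,3) count=0: revealed 6 new [(0,2) (0,3) (0,4) (1,2) (1,3) (1,4)] -> total=7
Click 3 (0,5) count=1: revealed 1 new [(0,5)] -> total=8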